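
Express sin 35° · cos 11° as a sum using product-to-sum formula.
sin 35° cos 11° = (1/2)[sin(35°+11°) + sin(35°-11°)]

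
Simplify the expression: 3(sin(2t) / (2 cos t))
3(sin(2t) / (2 cos t)) = 3(sin t) (using Double angle)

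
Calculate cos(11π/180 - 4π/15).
cos(11π/180 - 4π/15) = cos 11π/180 cos 4π/15 + sin 11π/180 sin 4π/15 = 0.7986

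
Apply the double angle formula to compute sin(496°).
sin(496°) = 2 sin 248° cos 248° = 0.6947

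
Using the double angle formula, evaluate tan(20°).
tan(20°) = 2 tan 10° / (1 - tan²10°) = 0.364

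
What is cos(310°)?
cos(310°) = 0.6428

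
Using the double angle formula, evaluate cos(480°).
cos(480°) = cos²240° - sin²240° = -1/2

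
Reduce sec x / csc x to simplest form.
sec x / csc x = tan x (using Reciprocal identities)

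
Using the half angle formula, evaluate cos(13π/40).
cos(13π/40) = √((1 + cos 13π/20)/2) = 0.5225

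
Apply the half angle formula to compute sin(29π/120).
sin(29π/120) = √((1 - cos 29π/60)/2) = 0.6884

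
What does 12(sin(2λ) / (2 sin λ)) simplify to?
12(sin(2λ) / (2 sin λ)) = 12(cos λ) (using Double angle)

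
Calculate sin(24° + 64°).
sin(24° + 64°) = sin 24° cos 64° + cos 24° sin 64° = 0.9994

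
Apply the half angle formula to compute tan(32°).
tan(32°) = sin 64° / (1 + cos 64°) = 0.6249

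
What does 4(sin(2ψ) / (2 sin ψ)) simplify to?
4(sin(2ψ) / (2 sin ψ)) = 4(cos ψ) (using Double angle)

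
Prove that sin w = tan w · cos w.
RHS = (sin w/cos w) · cos w = sin w = LHS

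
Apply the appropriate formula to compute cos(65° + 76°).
cos(65° + 76°) = cos 65° cos 76° - sin 65° sin 76° = -0.7771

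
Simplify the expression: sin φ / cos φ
sin φ / cos φ = tan φ (using Quotient identity)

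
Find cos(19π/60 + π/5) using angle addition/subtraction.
cos(19π/60 + π/5) = cos 19π/60 cos π/5 - sin 19π/60 sin π/5 = -0.05234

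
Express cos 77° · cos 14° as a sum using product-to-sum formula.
cos 77° cos 14° = (1/2)[cos(77°-14°) + cos(77°+14°)]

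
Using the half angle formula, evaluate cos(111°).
cos(111°) = -√((1 + cos 222°)/2) = -0.3584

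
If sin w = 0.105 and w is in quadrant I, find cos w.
cos w = 0.9945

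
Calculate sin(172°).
sin(172°) = 0.1392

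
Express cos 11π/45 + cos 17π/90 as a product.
cos 11π/45 + cos 17π/90 = 2 cos(13π/60) cos(π/36)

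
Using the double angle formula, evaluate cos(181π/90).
cos(181π/90) = cos²181π/180 - sin²181π/180 = 0.9994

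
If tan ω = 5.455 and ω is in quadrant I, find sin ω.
sin ω = 0.9836 (using tan²ω + 1 = sec²ω)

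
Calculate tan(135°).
tan(135°) = -1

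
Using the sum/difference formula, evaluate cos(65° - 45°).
cos(65° - 45°) = cos 65° cos 45° + sin 65° sin 45° = 0.9397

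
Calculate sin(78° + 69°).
sin(78° + 69°) = sin 78° cos 69° + cos 78° sin 69° = 0.5446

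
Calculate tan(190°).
tan(190°) = 0.1763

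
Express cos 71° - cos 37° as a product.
cos 71° - cos 37° = -2 sin(54°) sin(17°)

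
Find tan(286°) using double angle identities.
tan(286°) = 2 tan 143° / (1 - tan²143°) = -3.487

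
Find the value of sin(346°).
sin(346°) = -0.2419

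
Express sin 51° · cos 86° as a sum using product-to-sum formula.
sin 51° cos 86° = (1/2)[sin(51°+86°) + sin(51°-86°)]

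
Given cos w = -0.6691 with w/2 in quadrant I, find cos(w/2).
cos(w/2) = ±√((1 + cos w)/2); positive since w/2 ∈ QI, so cos(w/2) = 0.4068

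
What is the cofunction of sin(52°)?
sin(52°) = cos(90° - 52°) = cos(38°)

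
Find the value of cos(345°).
cos(345°) = (√6+√2)/4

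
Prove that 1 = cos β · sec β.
RHS = cos β · (1/cos β) = 1 = LHS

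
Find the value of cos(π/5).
cos(π/5) = 0.809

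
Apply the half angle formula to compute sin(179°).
sin(179°) = √((1 - cos 358°)/2) = 0.01745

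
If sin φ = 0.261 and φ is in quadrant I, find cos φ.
cos φ = 0.9653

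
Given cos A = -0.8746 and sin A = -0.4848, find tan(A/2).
tan(A/2) = sin A / (1 + cos A) = -3.866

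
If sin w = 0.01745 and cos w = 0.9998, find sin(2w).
sin(2w) = 2 sin w cos w = 0.03489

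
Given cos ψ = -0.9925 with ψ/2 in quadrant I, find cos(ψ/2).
cos(ψ/2) = ±√((1 + cos ψ)/2); positive since ψ/2 ∈ QI, so cos(ψ/2) = 0.06124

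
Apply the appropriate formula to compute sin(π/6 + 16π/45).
sin(π/6 + 16π/45) = sin π/6 cos 16π/45 + cos π/6 sin 16π/45 = 0.9976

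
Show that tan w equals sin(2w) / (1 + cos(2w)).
RHS = 2 sin w cos w / (2cos²w) = sin w/cos w = tan w = LHS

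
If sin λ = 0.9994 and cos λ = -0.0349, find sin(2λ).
sin(2λ) = 2 sin λ cos λ = -0.06976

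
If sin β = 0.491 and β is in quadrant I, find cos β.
cos β = 0.8712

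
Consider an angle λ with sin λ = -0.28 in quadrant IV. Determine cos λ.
cos λ = √(1 - sin²λ) = 0.96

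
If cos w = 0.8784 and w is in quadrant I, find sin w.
sin w = 0.4779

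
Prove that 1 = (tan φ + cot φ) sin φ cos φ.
RHS = (sin φ/cos φ + cos φ/sin φ) sin φ cos φ = ((sin²φ + cos²φ)/(sin φ cos φ)) · sin φ cos φ = sin²φ + cos²φ = 1 = LHS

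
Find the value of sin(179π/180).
sin(179π/180) = 0.01745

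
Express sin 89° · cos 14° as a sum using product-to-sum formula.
sin 89° cos 14° = (1/2)[sin(89°+14°) + sin(89°-14°)]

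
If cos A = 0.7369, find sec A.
sec A = 1/cos A = 1.357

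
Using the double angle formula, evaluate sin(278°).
sin(278°) = 2 sin 139° cos 139° = -0.9903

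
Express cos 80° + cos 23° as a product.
cos 80° + cos 23° = 2 cos(51.5°) cos(28.5°)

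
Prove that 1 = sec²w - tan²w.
RHS = 1/cos²w - sin²w/cos²w = (1 - sin²w)/cos²w = cos²w/cos²w = 1 = LHS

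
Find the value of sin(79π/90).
sin(79π/90) = 0.3746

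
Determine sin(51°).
sin(51°) = 0.7771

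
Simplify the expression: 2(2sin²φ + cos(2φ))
2(2sin²φ + cos(2φ)) = 2 (using Double angle)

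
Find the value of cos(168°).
cos(168°) = -0.9781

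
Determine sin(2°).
sin(2°) = 0.0349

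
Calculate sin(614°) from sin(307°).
sin(614°) = 2 sin 307° cos 307° = -0.9613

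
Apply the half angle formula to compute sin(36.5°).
sin(36.5°) = √((1 - cos 73°)/2) = 0.5948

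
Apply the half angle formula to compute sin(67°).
sin(67°) = √((1 - cos 134°)/2) = 0.9205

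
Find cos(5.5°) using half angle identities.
cos(5.5°) = √((1 + cos 11°)/2) = 0.9954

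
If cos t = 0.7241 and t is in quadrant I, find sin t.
sin t = 0.6897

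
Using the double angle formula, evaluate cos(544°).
cos(544°) = cos²272° - sin²272° = -0.9976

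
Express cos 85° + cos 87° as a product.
cos 85° + cos 87° = 2 cos(86°) cos(-1°)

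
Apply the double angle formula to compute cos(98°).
cos(98°) = cos²49° - sin²49° = -0.1392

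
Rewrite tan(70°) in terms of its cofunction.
tan(70°) = cot(90° - 70°) = cot(20°)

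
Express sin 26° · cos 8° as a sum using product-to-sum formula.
sin 26° cos 8° = (1/2)[sin(26°+8°) + sin(26°-8°)]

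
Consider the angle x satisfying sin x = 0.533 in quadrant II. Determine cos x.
cos x = ±√(1 - sin²x) = -0.8461 (negative in QII)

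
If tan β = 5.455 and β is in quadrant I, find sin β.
sin β = 0.9836 (using tan²β + 1 = sec²β)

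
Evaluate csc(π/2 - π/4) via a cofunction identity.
csc(π/2 - π/4) = sec(π/4) = √2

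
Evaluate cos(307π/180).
cos(307π/180) = 0.6018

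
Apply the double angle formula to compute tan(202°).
tan(202°) = 2 tan 101° / (1 - tan²101°) = 0.404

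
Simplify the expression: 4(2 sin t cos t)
4(2 sin t cos t) = 4(sin(2t)) (using Double angle)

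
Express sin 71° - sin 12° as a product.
sin 71° - sin 12° = 2 cos(41.5°) sin(29.5°)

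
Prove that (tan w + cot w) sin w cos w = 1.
LHS = (sin w/cos w + cos w/sin w) sin w cos w = ((sin²w + cos²w)/(sin w cos w)) · sin w cos w = sin²w + cos²w = 1 = RHS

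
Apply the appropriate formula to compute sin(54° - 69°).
sin(54° - 69°) = sin 54° cos 69° - cos 54° sin 69° = -(√6-√2)/4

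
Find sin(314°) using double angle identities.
sin(314°) = 2 sin 157° cos 157° = -0.7193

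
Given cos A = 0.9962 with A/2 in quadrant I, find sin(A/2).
sin(A/2) = ±√((1 - cos A)/2); positive since A/2 ∈ QI, so sin(A/2) = 0.04359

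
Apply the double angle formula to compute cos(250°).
cos(250°) = 2cos²125° - 1 = -0.342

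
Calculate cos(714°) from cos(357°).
cos(714°) = cos²357° - sin²357° = 0.9945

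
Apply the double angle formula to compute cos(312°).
cos(312°) = cos²156° - sin²156° = 0.6691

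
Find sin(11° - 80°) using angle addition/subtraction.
sin(11° - 80°) = sin 11° cos 80° - cos 11° sin 80° = -0.9336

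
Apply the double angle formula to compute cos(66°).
cos(66°) = cos²33° - sin²33° = 0.4067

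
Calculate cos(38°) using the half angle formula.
cos(38°) = √((1 + cos 76°)/2) = 0.788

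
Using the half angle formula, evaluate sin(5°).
sin(5°) = √((1 - cos 10°)/2) = 0.08716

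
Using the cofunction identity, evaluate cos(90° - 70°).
cos(90° - 70°) = sin(70°) = 0.9397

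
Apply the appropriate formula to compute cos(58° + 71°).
cos(58° + 71°) = cos 58° cos 71° - sin 58° sin 71° = -0.6293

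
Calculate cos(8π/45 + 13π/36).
cos(8π/45 + 13π/36) = cos 8π/45 cos 13π/36 - sin 8π/45 sin 13π/36 = -0.1219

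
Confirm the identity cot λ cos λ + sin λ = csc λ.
LHS = cos²λ/sin λ + sin λ = (cos²λ + sin²λ)/sin λ = 1/sin λ = csc λ = RHS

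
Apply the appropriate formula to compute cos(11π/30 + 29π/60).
cos(11π/30 + 29π/60) = cos 11π/30 cos 29π/60 - sin 11π/30 sin 29π/60 = -0.891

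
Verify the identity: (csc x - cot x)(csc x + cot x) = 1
LHS = csc²x - cot²x = (1 + cot²x) - cot²x = 1 = RHS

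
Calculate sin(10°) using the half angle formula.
sin(10°) = √((1 - cos 20°)/2) = 0.1736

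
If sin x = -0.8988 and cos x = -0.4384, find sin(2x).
sin(2x) = 2 sin x cos x = 0.7881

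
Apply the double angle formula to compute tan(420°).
tan(420°) = 2 tan 210° / (1 - tan²210°) = √3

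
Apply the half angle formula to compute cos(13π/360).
cos(13π/360) = √((1 + cos 13π/180)/2) = 0.9936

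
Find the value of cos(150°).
cos(150°) = -√3/2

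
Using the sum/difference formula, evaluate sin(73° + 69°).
sin(73° + 69°) = sin 73° cos 69° + cos 73° sin 69° = 0.6157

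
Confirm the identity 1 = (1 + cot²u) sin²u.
RHS = csc²u · sin²u = (1/sin²u) · sin²u = 1 = LHS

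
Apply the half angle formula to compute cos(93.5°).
cos(93.5°) = -√((1 + cos 187°)/2) = -0.06105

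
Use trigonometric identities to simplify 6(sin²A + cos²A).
6(sin²A + cos²A) = 6 (using Pythagorean identity)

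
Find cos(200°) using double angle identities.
cos(200°) = cos²100° - sin²100° = -0.9397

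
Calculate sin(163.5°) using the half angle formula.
sin(163.5°) = √((1 - cos 327°)/2) = 0.284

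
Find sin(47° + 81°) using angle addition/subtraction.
sin(47° + 81°) = sin 47° cos 81° + cos 47° sin 81° = 0.788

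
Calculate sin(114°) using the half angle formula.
sin(114°) = √((1 - cos 228°)/2) = 0.9135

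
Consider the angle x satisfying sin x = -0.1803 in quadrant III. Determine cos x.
cos x = ±√(1 - sin²x) = -0.9836 (negative in QIII)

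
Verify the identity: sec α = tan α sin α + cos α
RHS = sin²α/cos α + cos α = (sin²α + cos²α)/cos α = 1/cos α = sec α = LHS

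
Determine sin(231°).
sin(231°) = -0.7771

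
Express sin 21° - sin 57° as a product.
sin 21° - sin 57° = 2 cos(39°) sin(-18°)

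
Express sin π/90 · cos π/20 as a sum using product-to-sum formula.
sin π/90 cos π/20 = (1/2)[sin(π/90+π/20) + sin(π/90-π/20)]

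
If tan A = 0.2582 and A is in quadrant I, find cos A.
cos A = 0.9682 (using tan²A + 1 = sec²A)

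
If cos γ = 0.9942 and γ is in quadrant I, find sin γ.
sin γ = 0.1075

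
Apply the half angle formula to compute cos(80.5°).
cos(80.5°) = √((1 + cos 161°)/2) = 0.165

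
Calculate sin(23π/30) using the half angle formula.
sin(23π/30) = √((1 - cos 23π/15)/2) = 0.6691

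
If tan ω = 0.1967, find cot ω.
cot ω = 1/tan ω = 5.084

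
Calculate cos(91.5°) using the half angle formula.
cos(91.5°) = -√((1 + cos 183°)/2) = -0.02618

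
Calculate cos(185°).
cos(185°) = -0.9962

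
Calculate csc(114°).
csc(114°) = 1.095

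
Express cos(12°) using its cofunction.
cos(12°) = sin(90° - 12°) = sin(78°)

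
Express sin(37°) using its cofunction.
sin(37°) = cos(90° - 37°) = cos(53°)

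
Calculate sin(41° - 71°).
sin(41° - 71°) = sin 41° cos 71° - cos 41° sin 71° = -1/2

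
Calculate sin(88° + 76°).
sin(88° + 76°) = sin 88° cos 76° + cos 88° sin 76° = 0.2756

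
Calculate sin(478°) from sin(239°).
sin(478°) = 2 sin 239° cos 239° = 0.8829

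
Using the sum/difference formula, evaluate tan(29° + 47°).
tan(29° + 47°) = (tan 29° + tan 47°)/(1 - tan 29° tan 47°) = 4.011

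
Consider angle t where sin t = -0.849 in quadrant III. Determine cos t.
cos t = ±√(1 - sin²t) = -0.5284 (negative in QIII)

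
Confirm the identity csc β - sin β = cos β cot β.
LHS = 1/sin β - sin β = (1 - sin²β)/sin β = cos²β/sin β = cos β · (cos β/sin β) = cos β cot β = RHS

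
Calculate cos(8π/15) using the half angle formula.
cos(8π/15) = -√((1 + cos 16π/15)/2) = -0.1045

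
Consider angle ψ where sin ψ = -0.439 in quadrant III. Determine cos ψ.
cos ψ = ±√(1 - sin²ψ) = -0.8985 (negative in QIII)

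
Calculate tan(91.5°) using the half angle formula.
tan(91.5°) = sin 183° / (1 + cos 183°) = -38.19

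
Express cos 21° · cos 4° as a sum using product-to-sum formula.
cos 21° cos 4° = (1/2)[cos(21°-4°) + cos(21°+4°)]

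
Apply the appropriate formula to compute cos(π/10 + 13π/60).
cos(π/10 + 13π/60) = cos π/10 cos 13π/60 - sin π/10 sin 13π/60 = 0.5446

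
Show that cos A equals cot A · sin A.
RHS = (cos A/sin A) · sin A = cos A = LHS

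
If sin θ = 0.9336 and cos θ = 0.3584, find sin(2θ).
sin(2θ) = 2 sin θ cos θ = 0.6692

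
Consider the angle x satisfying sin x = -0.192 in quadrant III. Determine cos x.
cos x = ±√(1 - sin²x) = -0.9814 (negative in QIII)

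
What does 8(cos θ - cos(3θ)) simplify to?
8(cos θ - cos(3θ)) = 8(2 sin(2θ) sin θ) (using Sum-to-product)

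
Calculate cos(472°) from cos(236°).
cos(472°) = 1 - 2sin²236° = -0.3746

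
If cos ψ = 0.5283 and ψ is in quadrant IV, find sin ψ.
sin ψ = -0.8491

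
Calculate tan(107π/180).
tan(107π/180) = -3.271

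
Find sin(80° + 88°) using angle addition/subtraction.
sin(80° + 88°) = sin 80° cos 88° + cos 80° sin 88° = 0.2079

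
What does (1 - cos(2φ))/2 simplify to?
(1 - cos(2φ))/2 = sin²φ (using Power reduction)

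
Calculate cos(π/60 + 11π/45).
cos(π/60 + 11π/45) = cos π/60 cos 11π/45 - sin π/60 sin 11π/45 = 0.682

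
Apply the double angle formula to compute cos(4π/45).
cos(4π/45) = cos²2π/45 - sin²2π/45 = 0.9613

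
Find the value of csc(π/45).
csc(π/45) = 14.34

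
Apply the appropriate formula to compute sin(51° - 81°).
sin(51° - 81°) = sin 51° cos 81° - cos 51° sin 81° = -1/2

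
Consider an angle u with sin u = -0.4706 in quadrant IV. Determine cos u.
cos u = √(1 - sin²u) = 0.8823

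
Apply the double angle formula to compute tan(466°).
tan(466°) = 2 tan 233° / (1 - tan²233°) = -3.487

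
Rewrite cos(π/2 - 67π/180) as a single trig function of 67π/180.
cos(π/2 - 67π/180) = sin(67π/180)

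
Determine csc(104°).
csc(104°) = 1.031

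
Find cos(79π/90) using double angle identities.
cos(79π/90) = cos²79π/180 - sin²79π/180 = -0.9272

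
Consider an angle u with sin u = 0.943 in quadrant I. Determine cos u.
cos u = √(1 - sin²u) = 0.3328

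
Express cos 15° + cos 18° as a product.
cos 15° + cos 18° = 2 cos(16.5°) cos(-1.5°)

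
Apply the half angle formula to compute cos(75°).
cos(75°) = √((1 + cos 150°)/2) = (√6-√2)/4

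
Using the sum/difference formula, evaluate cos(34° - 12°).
cos(34° - 12°) = cos 34° cos 12° + sin 34° sin 12° = 0.9272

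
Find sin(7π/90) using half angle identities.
sin(7π/90) = √((1 - cos 7π/45)/2) = 0.2419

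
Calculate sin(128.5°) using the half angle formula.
sin(128.5°) = √((1 - cos 257°)/2) = 0.7826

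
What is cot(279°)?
cot(279°) = -0.1584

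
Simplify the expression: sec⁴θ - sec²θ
sec⁴θ - sec²θ = tan⁴θ + tan²θ (using Pythagorean)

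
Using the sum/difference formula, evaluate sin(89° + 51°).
sin(89° + 51°) = sin 89° cos 51° + cos 89° sin 51° = 0.6428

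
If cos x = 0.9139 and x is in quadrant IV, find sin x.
sin x = -0.4059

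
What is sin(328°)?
sin(328°) = -0.5299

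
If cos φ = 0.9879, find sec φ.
sec φ = 1/cos φ = 1.012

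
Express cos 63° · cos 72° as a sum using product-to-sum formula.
cos 63° cos 72° = (1/2)[cos(63°-72°) + cos(63°+72°)]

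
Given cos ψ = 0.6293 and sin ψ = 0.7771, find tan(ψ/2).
tan(ψ/2) = sin ψ / (1 + cos ψ) = 0.477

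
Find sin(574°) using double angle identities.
sin(574°) = 2 sin 287° cos 287° = -0.5592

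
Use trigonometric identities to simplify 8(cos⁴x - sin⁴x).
8(cos⁴x - sin⁴x) = 8(cos(2x)) (using Factoring + double angle)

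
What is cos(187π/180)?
cos(187π/180) = -0.9925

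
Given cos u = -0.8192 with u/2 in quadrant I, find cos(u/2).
cos(u/2) = ±√((1 + cos u)/2); positive since u/2 ∈ QI, so cos(u/2) = 0.3007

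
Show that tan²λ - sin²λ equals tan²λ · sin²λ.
LHS = sin²λ/cos²λ - sin²λ = sin²λ(1/cos²λ - 1) = sin²λ · (1 - cos²λ)/cos²λ = sin²λ · sin²λ/cos²λ = sin²λ · tan²λ = RHS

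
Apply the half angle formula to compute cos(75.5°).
cos(75.5°) = √((1 + cos 151°)/2) = 0.2504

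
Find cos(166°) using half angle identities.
cos(166°) = -√((1 + cos 332°)/2) = -0.9703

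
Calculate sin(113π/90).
sin(113π/90) = -0.7193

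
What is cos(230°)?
cos(230°) = -0.6428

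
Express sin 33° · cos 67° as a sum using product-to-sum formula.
sin 33° cos 67° = (1/2)[sin(33°+67°) + sin(33°-67°)]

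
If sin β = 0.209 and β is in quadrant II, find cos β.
cos β = -0.9779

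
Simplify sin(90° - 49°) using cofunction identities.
sin(90° - 49°) = cos(49°)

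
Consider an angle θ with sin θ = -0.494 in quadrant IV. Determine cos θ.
cos θ = √(1 - sin²θ) = 0.8695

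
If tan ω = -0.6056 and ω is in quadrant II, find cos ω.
cos ω = -0.8554 (using tan²ω + 1 = sec²ω)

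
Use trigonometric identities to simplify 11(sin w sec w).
11(sin w sec w) = 11(tan w) (using Reciprocal + quotient)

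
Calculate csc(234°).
csc(234°) = -1.236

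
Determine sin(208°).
sin(208°) = -0.4695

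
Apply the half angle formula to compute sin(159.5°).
sin(159.5°) = √((1 - cos 319°)/2) = 0.3502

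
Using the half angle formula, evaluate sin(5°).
sin(5°) = √((1 - cos 10°)/2) = 0.08716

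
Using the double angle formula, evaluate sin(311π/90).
sin(311π/90) = 2 sin 311π/180 cos 311π/180 = -0.9903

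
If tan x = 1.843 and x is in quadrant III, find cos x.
cos x = -0.4769 (using tan²x + 1 = sec²x)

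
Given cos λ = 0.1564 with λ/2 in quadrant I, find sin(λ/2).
sin(λ/2) = ±√((1 - cos λ)/2); positive since λ/2 ∈ QI, so sin(λ/2) = 0.6495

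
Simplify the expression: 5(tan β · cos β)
5(tan β · cos β) = 5(sin β) (using Quotient identity)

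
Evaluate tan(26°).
tan(26°) = 0.4877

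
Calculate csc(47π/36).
csc(47π/36) = -1.221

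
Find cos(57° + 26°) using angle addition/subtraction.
cos(57° + 26°) = cos 57° cos 26° - sin 57° sin 26° = 0.1219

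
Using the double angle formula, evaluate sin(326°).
sin(326°) = 2 sin 163° cos 163° = -0.5592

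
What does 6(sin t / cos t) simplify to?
6(sin t / cos t) = 6(tan t) (using Quotient identity)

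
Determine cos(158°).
cos(158°) = -0.9272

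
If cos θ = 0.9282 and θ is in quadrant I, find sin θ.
sin θ = 0.3721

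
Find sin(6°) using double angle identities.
sin(6°) = 2 sin 3° cos 3° = 0.1045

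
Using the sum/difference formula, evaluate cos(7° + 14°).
cos(7° + 14°) = cos 7° cos 14° - sin 7° sin 14° = 0.9336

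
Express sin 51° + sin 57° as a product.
sin 51° + sin 57° = 2 sin(54°) cos(-3°)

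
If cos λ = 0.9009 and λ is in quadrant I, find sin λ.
sin λ = 0.434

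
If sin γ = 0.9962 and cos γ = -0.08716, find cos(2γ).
cos(2γ) = cos²γ - sin²γ = -0.9848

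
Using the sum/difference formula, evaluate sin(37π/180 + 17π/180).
sin(37π/180 + 17π/180) = sin 37π/180 cos 17π/180 + cos 37π/180 sin 17π/180 = 0.809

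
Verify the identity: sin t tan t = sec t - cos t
RHS = 1/cos t - cos t = (1 - cos²t)/cos t = sin²t/cos t = sin t · (sin t/cos t) = sin t tan t = LHS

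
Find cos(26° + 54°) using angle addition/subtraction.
cos(26° + 54°) = cos 26° cos 54° - sin 26° sin 54° = 0.1736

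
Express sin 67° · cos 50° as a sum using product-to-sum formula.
sin 67° cos 50° = (1/2)[sin(67°+50°) + sin(67°-50°)]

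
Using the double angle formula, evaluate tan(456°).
tan(456°) = 2 tan 228° / (1 - tan²228°) = -9.514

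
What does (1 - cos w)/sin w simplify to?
(1 - cos w)/sin w = tan(w/2) (using Half angle)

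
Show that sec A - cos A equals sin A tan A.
LHS = 1/cos A - cos A = (1 - cos²A)/cos A = sin²A/cos A = sin A · (sin A/cos A) = sin A tan A = RHS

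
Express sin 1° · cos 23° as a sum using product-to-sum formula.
sin 1° cos 23° = (1/2)[sin(1°+23°) + sin(1°-23°)]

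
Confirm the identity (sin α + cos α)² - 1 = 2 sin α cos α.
LHS = sin²α + 2 sin α cos α + cos²α - 1 = (sin²α + cos²α) + 2 sin α cos α - 1 = 1 + 2 sin α cos α - 1 = 2 sin α cos α = RHS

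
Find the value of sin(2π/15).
sin(2π/15) = 0.4067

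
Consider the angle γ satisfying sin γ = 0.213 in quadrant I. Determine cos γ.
cos γ = √(1 - sin²γ) = 0.9771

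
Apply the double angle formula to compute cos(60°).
cos(60°) = cos²30° - sin²30° = 1/2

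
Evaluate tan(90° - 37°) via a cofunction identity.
tan(90° - 37°) = cot(37°) = 1.327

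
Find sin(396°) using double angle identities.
sin(396°) = 2 sin 198° cos 198° = 0.5878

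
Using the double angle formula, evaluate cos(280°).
cos(280°) = cos²140° - sin²140° = 0.1736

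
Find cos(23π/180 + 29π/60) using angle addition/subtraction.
cos(23π/180 + 29π/60) = cos 23π/180 cos 29π/60 - sin 23π/180 sin 29π/60 = -0.342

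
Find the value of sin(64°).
sin(64°) = 0.8988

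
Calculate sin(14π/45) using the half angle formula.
sin(14π/45) = √((1 - cos 28π/45)/2) = 0.829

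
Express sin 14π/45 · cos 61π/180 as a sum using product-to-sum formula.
sin 14π/45 cos 61π/180 = (1/2)[sin(14π/45+61π/180) + sin(14π/45-61π/180)]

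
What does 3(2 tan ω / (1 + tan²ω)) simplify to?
3(2 tan ω / (1 + tan²ω)) = 3(sin(2ω)) (using Double angle)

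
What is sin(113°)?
sin(113°) = 0.9205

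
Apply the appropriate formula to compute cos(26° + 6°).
cos(26° + 6°) = cos 26° cos 6° - sin 26° sin 6° = 0.848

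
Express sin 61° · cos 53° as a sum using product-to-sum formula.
sin 61° cos 53° = (1/2)[sin(61°+53°) + sin(61°-53°)]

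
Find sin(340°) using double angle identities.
sin(340°) = 2 sin 170° cos 170° = -0.342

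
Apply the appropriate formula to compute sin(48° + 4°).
sin(48° + 4°) = sin 48° cos 4° + cos 48° sin 4° = 0.788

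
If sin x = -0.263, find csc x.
csc x = 1/sin x = -3.802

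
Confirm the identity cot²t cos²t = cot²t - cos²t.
RHS = cos²t/sin²t - cos²t = cos²t(1/sin²t - 1) = cos²t · (1 - sin²t)/sin²t = cos²t · cos²t/sin²t = cos²t · cot²t = LHS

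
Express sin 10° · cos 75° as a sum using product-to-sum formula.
sin 10° cos 75° = (1/2)[sin(10°+75°) + sin(10°-75°)]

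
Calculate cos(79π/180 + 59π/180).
cos(79π/180 + 59π/180) = cos 79π/180 cos 59π/180 - sin 79π/180 sin 59π/180 = -0.7431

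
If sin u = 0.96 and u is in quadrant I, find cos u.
cos u = 0.28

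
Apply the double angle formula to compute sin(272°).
sin(272°) = 2 sin 136° cos 136° = -0.9994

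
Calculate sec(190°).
sec(190°) = -1.015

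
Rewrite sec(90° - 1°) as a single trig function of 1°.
sec(90° - 1°) = csc(1°)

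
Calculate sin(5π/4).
sin(5π/4) = -√2/2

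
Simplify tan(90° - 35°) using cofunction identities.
tan(90° - 35°) = cot(35°)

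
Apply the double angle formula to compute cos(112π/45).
cos(112π/45) = cos²56π/45 - sin²56π/45 = 0.0349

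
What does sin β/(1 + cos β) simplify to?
sin β/(1 + cos β) = tan(β/2) (using Half angle)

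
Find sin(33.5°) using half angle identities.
sin(33.5°) = √((1 - cos 67°)/2) = 0.5519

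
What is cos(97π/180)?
cos(97π/180) = -0.1219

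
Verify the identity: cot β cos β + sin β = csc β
LHS = cos²β/sin β + sin β = (cos²β + sin²β)/sin β = 1/sin β = csc β = RHS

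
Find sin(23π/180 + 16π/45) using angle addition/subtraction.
sin(23π/180 + 16π/45) = sin 23π/180 cos 16π/45 + cos 23π/180 sin 16π/45 = 0.9986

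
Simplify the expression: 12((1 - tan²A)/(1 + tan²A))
12((1 - tan²A)/(1 + tan²A)) = 12(cos(2A)) (using Double angle)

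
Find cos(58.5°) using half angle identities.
cos(58.5°) = √((1 + cos 117°)/2) = 0.5225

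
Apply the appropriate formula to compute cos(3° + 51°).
cos(3° + 51°) = cos 3° cos 51° - sin 3° sin 51° = 0.5878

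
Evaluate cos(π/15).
cos(π/15) = 0.9781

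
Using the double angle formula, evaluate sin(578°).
sin(578°) = 2 sin 289° cos 289° = -0.6157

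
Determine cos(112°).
cos(112°) = -0.3746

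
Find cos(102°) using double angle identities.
cos(102°) = cos²51° - sin²51° = -0.2079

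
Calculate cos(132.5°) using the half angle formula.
cos(132.5°) = -√((1 + cos 265°)/2) = -0.6756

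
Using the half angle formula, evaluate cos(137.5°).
cos(137.5°) = -√((1 + cos 275°)/2) = -0.7373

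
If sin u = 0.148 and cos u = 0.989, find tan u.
tan u = sin u / cos u = 0.1496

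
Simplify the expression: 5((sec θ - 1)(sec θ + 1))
5((sec θ - 1)(sec θ + 1)) = 5(tan²θ) (using Diff. of squares)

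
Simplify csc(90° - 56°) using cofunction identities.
csc(90° - 56°) = sec(56°)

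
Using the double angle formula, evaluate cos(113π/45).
cos(113π/45) = cos²113π/90 - sin²113π/90 = -0.0349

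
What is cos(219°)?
cos(219°) = -0.7771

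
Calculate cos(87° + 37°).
cos(87° + 37°) = cos 87° cos 37° - sin 87° sin 37° = -0.5592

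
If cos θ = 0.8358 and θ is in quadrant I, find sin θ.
sin θ = 0.549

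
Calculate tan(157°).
tan(157°) = -0.4245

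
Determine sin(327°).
sin(327°) = -0.5446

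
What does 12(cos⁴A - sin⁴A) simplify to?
12(cos⁴A - sin⁴A) = 12(cos(2A)) (using Factoring + double angle)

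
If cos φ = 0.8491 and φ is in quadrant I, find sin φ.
sin φ = 0.5282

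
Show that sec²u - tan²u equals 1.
LHS = 1/cos²u - sin²u/cos²u = (1 - sin²u)/cos²u = cos²u/cos²u = 1 = RHS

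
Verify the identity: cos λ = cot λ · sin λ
RHS = (cos λ/sin λ) · sin λ = cos λ = LHS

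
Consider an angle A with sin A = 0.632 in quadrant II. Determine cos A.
cos A = ±√(1 - sin²A) = -0.775 (negative in QII)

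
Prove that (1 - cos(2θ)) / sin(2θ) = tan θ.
LHS = 2sin²θ / (2 sin θ cos θ) = sin θ/cos θ = tan θ = RHS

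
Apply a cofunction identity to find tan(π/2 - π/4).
tan(π/2 - π/4) = cot(π/4) = 1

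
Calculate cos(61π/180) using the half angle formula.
cos(61π/180) = √((1 + cos 61π/90)/2) = 0.4848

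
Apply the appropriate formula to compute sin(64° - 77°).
sin(64° - 77°) = sin 64° cos 77° - cos 64° sin 77° = -0.225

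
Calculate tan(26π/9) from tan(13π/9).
tan(26π/9) = 2 tan 13π/9 / (1 - tan²13π/9) = -0.364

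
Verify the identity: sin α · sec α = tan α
LHS = sin α · (1/cos α) = sin α/cos α = tan α = RHS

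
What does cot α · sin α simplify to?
cot α · sin α = cos α (using Quotient identity)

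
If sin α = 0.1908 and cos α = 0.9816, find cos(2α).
cos(2α) = cos²α - sin²α = 0.9271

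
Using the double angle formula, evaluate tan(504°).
tan(504°) = 2 tan 252° / (1 - tan²252°) = -0.7265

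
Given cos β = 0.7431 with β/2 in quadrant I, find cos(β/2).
cos(β/2) = ±√((1 + cos β)/2); positive since β/2 ∈ QI, so cos(β/2) = 0.9336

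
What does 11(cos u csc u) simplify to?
11(cos u csc u) = 11(cot u) (using Reciprocal + quotient)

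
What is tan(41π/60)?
tan(41π/60) = -1.54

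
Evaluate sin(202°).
sin(202°) = -0.3746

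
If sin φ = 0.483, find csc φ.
csc φ = 1/sin φ = 2.07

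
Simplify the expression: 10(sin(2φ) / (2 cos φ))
10(sin(2φ) / (2 cos φ)) = 10(sin φ) (using Double angle)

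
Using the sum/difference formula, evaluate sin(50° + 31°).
sin(50° + 31°) = sin 50° cos 31° + cos 50° sin 31° = 0.9877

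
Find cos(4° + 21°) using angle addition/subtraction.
cos(4° + 21°) = cos 4° cos 21° - sin 4° sin 21° = 0.9063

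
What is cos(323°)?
cos(323°) = 0.7986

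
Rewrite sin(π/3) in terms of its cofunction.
sin(π/3) = cos(π/2 - π/3) = cos(π/6)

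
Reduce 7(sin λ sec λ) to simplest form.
7(sin λ sec λ) = 7(tan λ) (using Reciprocal + quotient)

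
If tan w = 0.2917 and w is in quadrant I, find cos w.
cos w = 0.96 (using tan²w + 1 = sec²w)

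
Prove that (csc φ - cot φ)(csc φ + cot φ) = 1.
LHS = csc²φ - cot²φ = (1 + cot²φ) - cot²φ = 1 = RHS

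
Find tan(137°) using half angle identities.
tan(137°) = sin 274° / (1 + cos 274°) = -0.9325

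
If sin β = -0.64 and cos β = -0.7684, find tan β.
tan β = sin β / cos β = 0.8329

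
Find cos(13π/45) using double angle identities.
cos(13π/45) = 2cos²13π/90 - 1 = 0.6157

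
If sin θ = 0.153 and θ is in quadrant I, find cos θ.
cos θ = 0.9882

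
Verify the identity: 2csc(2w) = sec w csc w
LHS = 2/sin(2w) = 2/(2 sin w cos w) = 1/(sin w cos w) = (1/cos w)(1/sin w) = sec w csc w = RHS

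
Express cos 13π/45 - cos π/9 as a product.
cos 13π/45 - cos π/9 = -2 sin(π/5) sin(4π/45)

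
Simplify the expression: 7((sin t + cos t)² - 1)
7((sin t + cos t)² - 1) = 7(sin(2t)) (using Pythagorean + double angle)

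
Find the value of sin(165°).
sin(165°) = (√6-√2)/4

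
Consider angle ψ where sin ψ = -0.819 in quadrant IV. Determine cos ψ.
cos ψ = √(1 - sin²ψ) = 0.5738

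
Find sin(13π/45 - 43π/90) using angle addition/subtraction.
sin(13π/45 - 43π/90) = sin 13π/45 cos 43π/90 - cos 13π/45 sin 43π/90 = -0.5592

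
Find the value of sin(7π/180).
sin(7π/180) = 0.1219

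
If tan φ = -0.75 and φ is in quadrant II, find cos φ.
cos φ = -0.8 (using tan²φ + 1 = sec²φ)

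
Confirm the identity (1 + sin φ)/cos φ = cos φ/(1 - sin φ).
LHS = (1 + sin φ)(1 - sin φ) / (cos φ(1 - sin φ)) = (1 - sin²φ) / (cos φ(1 - sin φ)) = cos²φ / (cos φ(1 - sin φ)) = cos φ/(1 - sin φ) = RHS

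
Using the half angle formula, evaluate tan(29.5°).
tan(29.5°) = sin 59° / (1 + cos 59°) = 0.5658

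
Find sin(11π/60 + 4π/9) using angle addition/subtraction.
sin(11π/60 + 4π/9) = sin 11π/60 cos 4π/9 + cos 11π/60 sin 4π/9 = 0.9205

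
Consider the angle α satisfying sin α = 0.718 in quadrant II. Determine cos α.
cos α = ±√(1 - sin²α) = -0.696 (negative in QII)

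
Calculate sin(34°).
sin(34°) = 0.5592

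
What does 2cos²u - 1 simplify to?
2cos²u - 1 = cos(2u) (using Double angle)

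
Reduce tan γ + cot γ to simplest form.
tan γ + cot γ = sec γ csc γ (using Quotient identities)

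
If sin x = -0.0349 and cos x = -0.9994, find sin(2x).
sin(2x) = 2 sin x cos x = 0.06976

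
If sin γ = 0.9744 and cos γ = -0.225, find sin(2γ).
sin(2γ) = 2 sin γ cos γ = -0.4385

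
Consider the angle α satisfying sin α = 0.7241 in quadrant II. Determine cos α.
cos α = ±√(1 - sin²α) = -0.6897 (negative in QII)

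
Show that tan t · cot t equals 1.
LHS = (sin t/cos t) · (cos t/sin t) = 1 = RHS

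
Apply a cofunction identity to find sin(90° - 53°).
sin(90° - 53°) = cos(53°) = 0.6018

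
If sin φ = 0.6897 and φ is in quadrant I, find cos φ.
cos φ = 0.7241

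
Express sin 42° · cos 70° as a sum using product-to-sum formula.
sin 42° cos 70° = (1/2)[sin(42°+70°) + sin(42°-70°)]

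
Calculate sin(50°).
sin(50°) = 0.766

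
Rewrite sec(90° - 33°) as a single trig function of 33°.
sec(90° - 33°) = csc(33°)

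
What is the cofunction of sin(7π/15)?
sin(7π/15) = cos(π/2 - 7π/15) = cos(π/30)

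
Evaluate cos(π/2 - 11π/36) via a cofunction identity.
cos(π/2 - 11π/36) = sin(11π/36) = 0.8192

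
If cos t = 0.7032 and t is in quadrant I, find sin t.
sin t = 0.711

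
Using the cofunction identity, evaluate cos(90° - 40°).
cos(90° - 40°) = sin(40°) = 0.6428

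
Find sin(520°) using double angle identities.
sin(520°) = 2 sin 260° cos 260° = 0.342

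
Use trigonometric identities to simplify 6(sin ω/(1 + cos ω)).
6(sin ω/(1 + cos ω)) = 6(tan(ω/2)) (using Half angle)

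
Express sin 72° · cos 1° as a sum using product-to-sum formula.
sin 72° cos 1° = (1/2)[sin(72°+1°) + sin(72°-1°)]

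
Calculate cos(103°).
cos(103°) = -0.225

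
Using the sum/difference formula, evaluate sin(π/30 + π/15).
sin(π/30 + π/15) = sin π/30 cos π/15 + cos π/30 sin π/15 = 0.309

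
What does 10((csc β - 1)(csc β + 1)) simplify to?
10((csc β - 1)(csc β + 1)) = 10(cot²β) (using Diff. of squares)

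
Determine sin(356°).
sin(356°) = -0.06976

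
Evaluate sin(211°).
sin(211°) = -0.515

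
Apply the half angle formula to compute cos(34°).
cos(34°) = √((1 + cos 68°)/2) = 0.829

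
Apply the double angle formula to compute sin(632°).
sin(632°) = 2 sin 316° cos 316° = -0.9994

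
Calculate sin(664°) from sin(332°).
sin(664°) = 2 sin 332° cos 332° = -0.829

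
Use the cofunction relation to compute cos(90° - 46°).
cos(90° - 46°) = sin(46°) = 0.7193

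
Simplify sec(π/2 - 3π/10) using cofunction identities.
sec(π/2 - 3π/10) = csc(3π/10)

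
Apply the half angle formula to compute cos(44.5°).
cos(44.5°) = √((1 + cos 89°)/2) = 0.7133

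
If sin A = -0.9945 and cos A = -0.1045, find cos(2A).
cos(2A) = cos²A - sin²A = -0.9781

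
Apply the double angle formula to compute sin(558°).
sin(558°) = 2 sin 279° cos 279° = -0.309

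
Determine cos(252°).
cos(252°) = -0.309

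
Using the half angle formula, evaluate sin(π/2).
sin(π/2) = √((1 - cos π)/2) = 1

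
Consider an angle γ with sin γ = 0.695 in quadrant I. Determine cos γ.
cos γ = √(1 - sin²γ) = 0.719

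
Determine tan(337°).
tan(337°) = -0.4245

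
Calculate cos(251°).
cos(251°) = -0.3256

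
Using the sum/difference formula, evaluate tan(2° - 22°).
tan(2° - 22°) = (tan 2° - tan 22°)/(1 + tan 2° tan 22°) = -0.364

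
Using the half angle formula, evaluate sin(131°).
sin(131°) = √((1 - cos 262°)/2) = 0.7547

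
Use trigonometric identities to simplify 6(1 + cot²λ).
6(1 + cot²λ) = 6(csc²λ) (using Pythagorean identity)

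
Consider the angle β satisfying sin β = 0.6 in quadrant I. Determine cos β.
cos β = √(1 - sin²β) = 0.8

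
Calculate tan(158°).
tan(158°) = -0.404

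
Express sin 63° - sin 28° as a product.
sin 63° - sin 28° = 2 cos(45.5°) sin(17.5°)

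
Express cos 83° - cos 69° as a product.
cos 83° - cos 69° = -2 sin(76°) sin(7°)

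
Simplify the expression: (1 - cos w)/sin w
(1 - cos w)/sin w = tan(w/2) (using Half angle)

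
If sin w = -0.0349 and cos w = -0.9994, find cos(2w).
cos(2w) = cos²w - sin²w = 0.9976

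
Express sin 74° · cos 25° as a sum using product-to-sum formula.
sin 74° cos 25° = (1/2)[sin(74°+25°) + sin(74°-25°)]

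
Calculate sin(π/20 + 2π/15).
sin(π/20 + 2π/15) = sin π/20 cos 2π/15 + cos π/20 sin 2π/15 = 0.5446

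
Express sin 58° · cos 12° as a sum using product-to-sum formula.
sin 58° cos 12° = (1/2)[sin(58°+12°) + sin(58°-12°)]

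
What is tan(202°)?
tan(202°) = 0.404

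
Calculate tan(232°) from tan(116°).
tan(232°) = 2 tan 116° / (1 - tan²116°) = 1.28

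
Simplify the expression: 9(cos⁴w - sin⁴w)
9(cos⁴w - sin⁴w) = 9(cos(2w)) (using Factoring + double angle)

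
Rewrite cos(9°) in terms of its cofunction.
cos(9°) = sin(90° - 9°) = sin(81°)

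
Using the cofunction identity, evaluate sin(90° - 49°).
sin(90° - 49°) = cos(49°) = 0.6561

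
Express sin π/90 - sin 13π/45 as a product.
sin π/90 - sin 13π/45 = 2 cos(3π/20) sin(-5π/36)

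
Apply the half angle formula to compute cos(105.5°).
cos(105.5°) = -√((1 + cos 211°)/2) = -0.2672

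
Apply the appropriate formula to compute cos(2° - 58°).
cos(2° - 58°) = cos 2° cos 58° + sin 2° sin 58° = 0.5592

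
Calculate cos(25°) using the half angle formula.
cos(25°) = √((1 + cos 50°)/2) = 0.9063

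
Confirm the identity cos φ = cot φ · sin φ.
RHS = (cos φ/sin φ) · sin φ = cos φ = LHS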